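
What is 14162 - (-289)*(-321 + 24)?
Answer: -71671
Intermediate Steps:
14162 - (-289)*(-321 + 24) = 14162 - (-289)*(-297) = 14162 - 1*85833 = 14162 - 85833 = -71671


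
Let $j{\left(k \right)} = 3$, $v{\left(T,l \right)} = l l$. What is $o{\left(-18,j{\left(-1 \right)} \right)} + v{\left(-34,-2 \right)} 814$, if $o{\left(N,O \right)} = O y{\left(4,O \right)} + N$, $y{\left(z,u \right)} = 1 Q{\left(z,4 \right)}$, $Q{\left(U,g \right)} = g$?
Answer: $3250$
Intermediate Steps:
$v{\left(T,l \right)} = l^{2}$
$y{\left(z,u \right)} = 4$ ($y{\left(z,u \right)} = 1 \cdot 4 = 4$)
$o{\left(N,O \right)} = N + 4 O$ ($o{\left(N,O \right)} = O 4 + N = 4 O + N = N + 4 O$)
$o{\left(-18,j{\left(-1 \right)} \right)} + v{\left(-34,-2 \right)} 814 = \left(-18 + 4 \cdot 3\right) + \left(-2\right)^{2} \cdot 814 = \left(-18 + 12\right) + 4 \cdot 814 = -6 + 3256 = 3250$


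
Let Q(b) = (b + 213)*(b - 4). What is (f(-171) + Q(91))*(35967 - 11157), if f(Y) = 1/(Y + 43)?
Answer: 41995179915/64 ≈ 6.5618e+8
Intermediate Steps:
f(Y) = 1/(43 + Y)
Q(b) = (-4 + b)*(213 + b) (Q(b) = (213 + b)*(-4 + b) = (-4 + b)*(213 + b))
(f(-171) + Q(91))*(35967 - 11157) = (1/(43 - 171) + (-852 + 91² + 209*91))*(35967 - 11157) = (1/(-128) + (-852 + 8281 + 19019))*24810 = (-1/128 + 26448)*24810 = (3385343/128)*24810 = 41995179915/64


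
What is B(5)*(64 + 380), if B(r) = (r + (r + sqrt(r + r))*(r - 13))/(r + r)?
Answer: -1554 - 1776*sqrt(10)/5 ≈ -2677.2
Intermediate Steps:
B(r) = (r + (-13 + r)*(r + sqrt(2)*sqrt(r)))/(2*r) (B(r) = (r + (r + sqrt(2*r))*(-13 + r))/((2*r)) = (r + (r + sqrt(2)*sqrt(r))*(-13 + r))*(1/(2*r)) = (r + (-13 + r)*(r + sqrt(2)*sqrt(r)))*(1/(2*r)) = (r + (-13 + r)*(r + sqrt(2)*sqrt(r)))/(2*r))
B(5)*(64 + 380) = (-6 + (1/2)*5 + sqrt(2)*sqrt(5)/2 - 13*sqrt(2)/(2*sqrt(5)))*(64 + 380) = (-6 + 5/2 + sqrt(10)/2 - 13*sqrt(2)*sqrt(5)/5/2)*444 = (-6 + 5/2 + sqrt(10)/2 - 13*sqrt(10)/10)*444 = (-7/2 - 4*sqrt(10)/5)*444 = -1554 - 1776*sqrt(10)/5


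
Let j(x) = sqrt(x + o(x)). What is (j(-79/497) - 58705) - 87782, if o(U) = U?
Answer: -146487 + I*sqrt(78526)/497 ≈ -1.4649e+5 + 0.56383*I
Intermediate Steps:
j(x) = sqrt(2)*sqrt(x) (j(x) = sqrt(x + x) = sqrt(2*x) = sqrt(2)*sqrt(x))
(j(-79/497) - 58705) - 87782 = (sqrt(2)*sqrt(-79/497) - 58705) - 87782 = (sqrt(2)*(I*sqrt(39263)/497) - 58705) - 87782 = (I*sqrt(78526)/497 - 58705) - 87782 = (-58705 + I*sqrt(78526)/497) - 87782 = -146487 + I*sqrt(78526)/497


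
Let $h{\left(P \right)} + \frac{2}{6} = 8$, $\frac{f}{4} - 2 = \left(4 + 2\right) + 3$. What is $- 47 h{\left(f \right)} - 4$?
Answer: $- \frac{1093}{3} \approx -364.33$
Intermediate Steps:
$f = 44$ ($f = 8 + 4 \left(\left(4 + 2\right) + 3\right) = 8 + 4 \left(6 + 3\right) = 8 + 4 \cdot 9 = 8 + 36 = 44$)
$h{\left(P \right)} = \frac{23}{3}$ ($h{\left(P \right)} = - \frac{1}{3} + 8 = \frac{23}{3}$)
$- 47 h{\left(f \right)} - 4 = \left(-47\right) \frac{23}{3} - 4 = - \frac{1081}{3} - 4 = - \frac{1093}{3}$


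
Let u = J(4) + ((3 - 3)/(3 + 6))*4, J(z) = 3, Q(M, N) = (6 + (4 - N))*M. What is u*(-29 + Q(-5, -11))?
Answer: -402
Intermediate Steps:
Q(M, N) = M*(10 - N) (Q(M, N) = (10 - N)*M = M*(10 - N))
u = 3 (u = 3 + ((3 - 3)/(3 + 6))*4 = 3 + (0/9)*4 = 3 + (0*(⅑))*4 = 3 + 0*4 = 3 + 0 = 3)
u*(-29 + Q(-5, -11)) = 3*(-29 - 5*(10 - 1*(-11))) = 3*(-29 - 5*(10 + 11)) = 3*(-29 - 5*21) = 3*(-29 - 105) = 3*(-134) = -402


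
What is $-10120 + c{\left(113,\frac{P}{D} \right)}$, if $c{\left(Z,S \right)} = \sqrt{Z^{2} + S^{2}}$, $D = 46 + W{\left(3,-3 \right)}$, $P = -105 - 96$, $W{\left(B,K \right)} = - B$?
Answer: $-10120 + \frac{\sqrt{23650282}}{43} \approx -10007.0$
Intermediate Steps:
$P = -201$ ($P = -105 - 96 = -201$)
$D = 43$ ($D = 46 - 3 = 43$)
$c{\left(Z,S \right)} = \sqrt{S^{2} + Z^{2}}$
$-10120 + c{\left(113,\frac{P}{D} \right)} = -10120 + \sqrt{\left(- \frac{201}{43}\right)^{2} + 113^{2}} = -10120 + \sqrt{\left(\left(-201\right) \frac{1}{43}\right)^{2} + 12769} = -10120 + \sqrt{\left(- \frac{201}{43}\right)^{2} + 12769} = -10120 + \sqrt{\frac{40401}{1849} + 12769} = -10120 + \sqrt{\frac{23650282}{1849}} = -10120 + \frac{\sqrt{23650282}}{43}$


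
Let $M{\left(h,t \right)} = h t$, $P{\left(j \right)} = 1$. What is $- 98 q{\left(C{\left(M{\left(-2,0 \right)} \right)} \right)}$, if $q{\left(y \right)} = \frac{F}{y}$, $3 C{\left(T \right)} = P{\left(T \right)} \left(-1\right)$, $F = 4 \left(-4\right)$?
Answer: $-4704$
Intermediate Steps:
$F = -16$
$C{\left(T \right)} = - \frac{1}{3}$ ($C{\left(T \right)} = \frac{1 \left(-1\right)}{3} = \frac{1}{3} \left(-1\right) = - \frac{1}{3}$)
$q{\left(y \right)} = - \frac{16}{y}$
$- 98 q{\left(C{\left(M{\left(-2,0 \right)} \right)} \right)} = - 98 \left(- \frac{16}{- \frac{1}{3}}\right) = - 98 \left(\left(-16\right) \left(-3\right)\right) = \left(-98\right) 48 = -4704$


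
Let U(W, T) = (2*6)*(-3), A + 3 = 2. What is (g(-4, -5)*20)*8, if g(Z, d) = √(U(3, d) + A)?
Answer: 160*I*√37 ≈ 973.24*I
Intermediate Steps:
A = -1 (A = -3 + 2 = -1)
U(W, T) = -36 (U(W, T) = 12*(-3) = -36)
g(Z, d) = I*√37 (g(Z, d) = √(-36 - 1) = √(-37) = I*√37)
(g(-4, -5)*20)*8 = ((I*√37)*20)*8 = (20*I*√37)*8 = 160*I*√37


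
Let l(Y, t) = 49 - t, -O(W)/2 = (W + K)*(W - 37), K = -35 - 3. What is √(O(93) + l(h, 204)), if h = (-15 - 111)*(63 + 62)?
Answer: I*√6315 ≈ 79.467*I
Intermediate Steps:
K = -38
O(W) = -2*(-38 + W)*(-37 + W) (O(W) = -2*(W - 38)*(W - 37) = -2*(-38 + W)*(-37 + W))
h = -15750 (h = -126*125 = -15750)
√(O(93) + l(h, 204)) = √((-2812 - 2*93² + 150*93) + (49 - 1*204)) = √((-2812 - 2*8649 + 13950) + (49 - 204)) = √((-2812 - 17298 + 13950) - 155) = √(-6160 - 155) = √(-6315) = I*√6315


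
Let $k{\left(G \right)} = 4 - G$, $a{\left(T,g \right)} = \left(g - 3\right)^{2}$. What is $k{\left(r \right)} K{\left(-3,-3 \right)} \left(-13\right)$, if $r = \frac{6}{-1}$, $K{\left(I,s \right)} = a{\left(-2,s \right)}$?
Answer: $-4680$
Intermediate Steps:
$a{\left(T,g \right)} = \left(-3 + g\right)^{2}$
$K{\left(I,s \right)} = \left(-3 + s\right)^{2}$
$r = -6$ ($r = 6 \left(-1\right) = -6$)
$k{\left(r \right)} K{\left(-3,-3 \right)} \left(-13\right) = \left(4 - -6\right) \left(-3 - 3\right)^{2} \left(-13\right) = \left(4 + 6\right) \left(-6\right)^{2} \left(-13\right) = 10 \cdot 36 \left(-13\right) = 360 \left(-13\right) = -4680$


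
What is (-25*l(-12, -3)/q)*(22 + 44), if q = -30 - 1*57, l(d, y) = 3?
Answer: 1650/29 ≈ 56.897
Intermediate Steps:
q = -87 (q = -30 - 57 = -87)
(-25*l(-12, -3)/q)*(22 + 44) = (-75/(-87))*(22 + 44) = -75*(-1)/87*66 = -25*(-1/29)*66 = (25/29)*66 = 1650/29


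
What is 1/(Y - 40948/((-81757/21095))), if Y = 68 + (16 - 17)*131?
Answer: 81757/858647369 ≈ 9.5216e-5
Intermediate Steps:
Y = -63 (Y = 68 - 1*131 = 68 - 131 = -63)
1/(Y - 40948/((-81757/21095))) = 1/(-63 - 40948/((-81757/21095))) = 1/(-63 - 40948/((-81757*1/21095))) = 1/(-63 - 40948/(-81757/21095)) = 1/(-63 - 40948*(-21095/81757)) = 1/(-63 + 863798060/81757) = 1/(858647369/81757) = 81757/858647369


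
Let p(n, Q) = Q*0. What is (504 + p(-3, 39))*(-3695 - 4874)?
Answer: -4318776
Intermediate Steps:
p(n, Q) = 0
(504 + p(-3, 39))*(-3695 - 4874) = (504 + 0)*(-3695 - 4874) = 504*(-8569) = -4318776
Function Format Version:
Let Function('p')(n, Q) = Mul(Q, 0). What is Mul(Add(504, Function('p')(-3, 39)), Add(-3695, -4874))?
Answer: -4318776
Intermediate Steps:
Function('p')(n, Q) = 0
Mul(Add(504, Function('p')(-3, 39)), Add(-3695, -4874)) = Mul(Add(504, 0), Add(-3695, -4874)) = Mul(504, -8569) = -4318776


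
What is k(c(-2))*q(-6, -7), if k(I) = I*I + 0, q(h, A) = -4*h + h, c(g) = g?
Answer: 72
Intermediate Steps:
q(h, A) = -3*h
k(I) = I² (k(I) = I² + 0 = I²)
k(c(-2))*q(-6, -7) = (-2)²*(-3*(-6)) = 4*18 = 72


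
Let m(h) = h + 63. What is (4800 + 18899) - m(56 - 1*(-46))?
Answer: 23534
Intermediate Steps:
m(h) = 63 + h
(4800 + 18899) - m(56 - 1*(-46)) = (4800 + 18899) - (63 + (56 - 1*(-46))) = 23699 - (63 + (56 + 46)) = 23699 - (63 + 102) = 23699 - 1*165 = 23699 - 165 = 23534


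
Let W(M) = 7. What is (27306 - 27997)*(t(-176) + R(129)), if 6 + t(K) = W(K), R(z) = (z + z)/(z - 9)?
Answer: -43533/20 ≈ -2176.6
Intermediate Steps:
R(z) = 2*z/(-9 + z) (R(z) = (2*z)/(-9 + z) = 2*z/(-9 + z))
t(K) = 1 (t(K) = -6 + 7 = 1)
(27306 - 27997)*(t(-176) + R(129)) = (27306 - 27997)*(1 + 2*129/(-9 + 129)) = -691*(1 + 2*129/120) = -691*(1 + 2*129*(1/120)) = -691*(1 + 43/20) = -691*63/20 = -43533/20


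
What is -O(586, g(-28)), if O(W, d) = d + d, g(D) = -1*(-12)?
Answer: -24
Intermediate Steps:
g(D) = 12
O(W, d) = 2*d
-O(586, g(-28)) = -2*12 = -1*24 = -24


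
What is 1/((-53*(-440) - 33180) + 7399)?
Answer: -1/2461 ≈ -0.00040634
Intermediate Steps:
1/((-53*(-440) - 33180) + 7399) = 1/((23320 - 33180) + 7399) = 1/(-9860 + 7399) = 1/(-2461) = -1/2461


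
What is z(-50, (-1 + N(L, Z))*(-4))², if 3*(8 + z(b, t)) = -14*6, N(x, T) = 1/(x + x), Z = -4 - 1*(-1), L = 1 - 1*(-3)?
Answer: 1296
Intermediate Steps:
L = 4 (L = 1 + 3 = 4)
Z = -3 (Z = -4 + 1 = -3)
N(x, T) = 1/(2*x)
z(b, t) = -36 (z(b, t) = -8 + (-14*6)/3 = -8 + (⅓)*(-84) = -8 - 28 = -36)
z(-50, (-1 + N(L, Z))*(-4))² = (-36)² = 1296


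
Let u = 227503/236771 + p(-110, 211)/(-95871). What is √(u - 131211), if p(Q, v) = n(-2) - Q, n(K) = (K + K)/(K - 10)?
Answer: I*√67608079660266047503470805/22699472541 ≈ 362.23*I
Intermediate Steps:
n(K) = 2*K/(-10 + K) (n(K) = (2*K)/(-10 + K) = 2*K/(-10 + K))
p(Q, v) = ⅓ - Q (p(Q, v) = 2*(-2)/(-10 - 2) - Q = 2*(-2)/(-12) - Q = 2*(-2)*(-1/12) - Q = ⅓ - Q)
u = 65354449138/68098417623 (u = 227503/236771 + (⅓ - 1*(-110))/(-95871) = 227503*(1/236771) + (⅓ + 110)*(-1/95871) = 227503/236771 + (331/3)*(-1/95871) = 227503/236771 - 331/287613 = 65354449138/68098417623 ≈ 0.95971)
√(u - 131211) = √(65354449138/68098417623 - 131211) = √(-8935196120282315/68098417623) = I*√67608079660266047503470805/22699472541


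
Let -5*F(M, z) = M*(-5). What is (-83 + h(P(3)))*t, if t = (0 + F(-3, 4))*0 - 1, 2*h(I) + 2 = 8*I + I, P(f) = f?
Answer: 141/2 ≈ 70.500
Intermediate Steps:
F(M, z) = M (F(M, z) = -M*(-5)/5 = -(-1)*M = M)
h(I) = -1 + 9*I/2 (h(I) = -1 + (8*I + I)/2 = -1 + (9*I)/2 = -1 + 9*I/2)
t = -1 (t = (0 - 3)*0 - 1 = -3*0 - 1 = 0 - 1 = -1)
(-83 + h(P(3)))*t = (-83 + (-1 + (9/2)*3))*(-1) = (-83 + (-1 + 27/2))*(-1) = (-83 + 25/2)*(-1) = -141/2*(-1) = 141/2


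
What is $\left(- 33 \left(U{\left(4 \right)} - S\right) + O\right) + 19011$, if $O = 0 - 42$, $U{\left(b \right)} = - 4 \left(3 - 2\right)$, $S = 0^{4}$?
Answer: $19101$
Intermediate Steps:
$S = 0$
$U{\left(b \right)} = -4$ ($U{\left(b \right)} = \left(-4\right) 1 = -4$)
$O = -42$
$\left(- 33 \left(U{\left(4 \right)} - S\right) + O\right) + 19011 = \left(- 33 \left(-4 - 0\right) - 42\right) + 19011 = \left(- 33 \left(-4 + 0\right) - 42\right) + 19011 = \left(\left(-33\right) \left(-4\right) - 42\right) + 19011 = \left(132 - 42\right) + 19011 = 90 + 19011 = 19101$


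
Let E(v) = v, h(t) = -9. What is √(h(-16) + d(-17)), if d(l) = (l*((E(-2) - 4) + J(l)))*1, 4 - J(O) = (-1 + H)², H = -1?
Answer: √93 ≈ 9.6436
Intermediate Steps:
J(O) = 0 (J(O) = 4 - (-1 - 1)² = 4 - 1*(-2)² = 4 - 1*4 = 4 - 4 = 0)
d(l) = -6*l (d(l) = (l*((-2 - 4) + 0))*1 = (l*(-6 + 0))*1 = (l*(-6))*1 = -6*l*1 = -6*l)
√(h(-16) + d(-17)) = √(-9 - 6*(-17)) = √(-9 + 102) = √93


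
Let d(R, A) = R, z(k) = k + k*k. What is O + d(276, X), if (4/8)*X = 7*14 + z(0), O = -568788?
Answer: -568512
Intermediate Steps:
z(k) = k + k²
X = 196 (X = 2*(7*14 + 0*(1 + 0)) = 2*(98 + 0*1) = 2*(98 + 0) = 2*98 = 196)
O + d(276, X) = -568788 + 276 = -568512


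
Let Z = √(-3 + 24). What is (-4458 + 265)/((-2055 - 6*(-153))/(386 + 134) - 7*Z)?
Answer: -826356440/92316277 + 7936510400*√21/276948831 ≈ 122.37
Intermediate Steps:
Z = √21 ≈ 4.5826
(-4458 + 265)/((-2055 - 6*(-153))/(386 + 134) - 7*Z) = (-4458 + 265)/((-2055 - 6*(-153))/(386 + 134) - 7*√21) = -4193/((-2055 + 918)/520 - 7*√21) = -4193/(-1137*1/520 - 7*√21) = -4193/(-1137/520 - 7*√21)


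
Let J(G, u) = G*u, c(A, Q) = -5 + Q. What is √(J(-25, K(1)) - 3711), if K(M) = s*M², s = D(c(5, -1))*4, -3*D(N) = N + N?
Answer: I*√4111 ≈ 64.117*I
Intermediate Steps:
D(N) = -2*N/3 (D(N) = -(N + N)/3 = -2*N/3)
s = 16 (s = -2*(-5 - 1)/3*4 = -⅔*(-6)*4 = 4*4 = 16)
K(M) = 16*M²
√(J(-25, K(1)) - 3711) = √(-400*1² - 3711) = √(-400 - 3711) = √(-4111) = I*√4111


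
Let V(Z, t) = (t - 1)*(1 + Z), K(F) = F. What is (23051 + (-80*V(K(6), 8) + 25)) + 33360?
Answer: 52516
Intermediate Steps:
V(Z, t) = (1 + Z)*(-1 + t) (V(Z, t) = (-1 + t)*(1 + Z) = (1 + Z)*(-1 + t))
(23051 + (-80*V(K(6), 8) + 25)) + 33360 = (23051 + (-80*(-1 + 8 - 1*6 + 6*8) + 25)) + 33360 = (23051 + (-80*(-1 + 8 - 6 + 48) + 25)) + 33360 = (23051 + (-80*49 + 25)) + 33360 = (23051 + (-3920 + 25)) + 33360 = (23051 - 3895) + 33360 = 19156 + 33360 = 52516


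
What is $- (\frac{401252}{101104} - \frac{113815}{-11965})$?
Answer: $- \frac{815406597}{60485468} \approx -13.481$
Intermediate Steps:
$- (\frac{401252}{101104} - \frac{113815}{-11965}) = - (401252 \cdot \frac{1}{101104} - - \frac{22763}{2393}) = - (\frac{100313}{25276} + \frac{22763}{2393}) = \left(-1\right) \frac{815406597}{60485468} = - \frac{815406597}{60485468}$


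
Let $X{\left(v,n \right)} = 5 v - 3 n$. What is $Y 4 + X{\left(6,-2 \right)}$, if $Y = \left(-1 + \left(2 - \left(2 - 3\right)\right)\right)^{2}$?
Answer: $52$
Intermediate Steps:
$X{\left(v,n \right)} = - 3 n + 5 v$
$Y = 4$ ($Y = \left(-1 + \left(2 - -1\right)\right)^{2} = \left(-1 + \left(2 + 1\right)\right)^{2} = \left(-1 + 3\right)^{2} = 2^{2} = 4$)
$Y 4 + X{\left(6,-2 \right)} = 4 \cdot 4 + \left(\left(-3\right) \left(-2\right) + 5 \cdot 6\right) = 16 + \left(6 + 30\right) = 16 + 36 = 52$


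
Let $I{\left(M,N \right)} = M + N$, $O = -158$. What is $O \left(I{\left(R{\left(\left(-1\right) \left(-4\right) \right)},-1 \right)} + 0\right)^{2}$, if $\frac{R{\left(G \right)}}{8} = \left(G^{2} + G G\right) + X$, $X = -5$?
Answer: $-7303550$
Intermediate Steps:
$R{\left(G \right)} = -40 + 16 G^{2}$ ($R{\left(G \right)} = 8 \left(\left(G^{2} + G G\right) - 5\right) = 8 \left(\left(G^{2} + G^{2}\right) - 5\right) = 8 \left(2 G^{2} - 5\right) = 8 \left(-5 + 2 G^{2}\right) = -40 + 16 G^{2}$)
$O \left(I{\left(R{\left(\left(-1\right) \left(-4\right) \right)},-1 \right)} + 0\right)^{2} = - 158 \left(\left(\left(-40 + 16 \left(\left(-1\right) \left(-4\right)\right)^{2}\right) - 1\right) + 0\right)^{2} = - 158 \left(\left(\left(-40 + 16 \cdot 4^{2}\right) - 1\right) + 0\right)^{2} = - 158 \left(\left(\left(-40 + 16 \cdot 16\right) - 1\right) + 0\right)^{2} = - 158 \left(\left(\left(-40 + 256\right) - 1\right) + 0\right)^{2} = - 158 \left(\left(216 - 1\right) + 0\right)^{2} = - 158 \left(215 + 0\right)^{2} = - 158 \cdot 215^{2} = \left(-158\right) 46225 = -7303550$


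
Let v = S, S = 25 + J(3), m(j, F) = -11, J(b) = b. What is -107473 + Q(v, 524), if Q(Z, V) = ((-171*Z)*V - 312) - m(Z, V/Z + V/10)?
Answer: -2616686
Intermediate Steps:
S = 28 (S = 25 + 3 = 28)
v = 28
Q(Z, V) = -301 - 171*V*Z (Q(Z, V) = ((-171*Z)*V - 312) - 1*(-11) = (-171*V*Z - 312) + 11 = (-312 - 171*V*Z) + 11 = -301 - 171*V*Z)
-107473 + Q(v, 524) = -107473 + (-301 - 171*524*28) = -107473 + (-301 - 2508912) = -107473 - 2509213 = -2616686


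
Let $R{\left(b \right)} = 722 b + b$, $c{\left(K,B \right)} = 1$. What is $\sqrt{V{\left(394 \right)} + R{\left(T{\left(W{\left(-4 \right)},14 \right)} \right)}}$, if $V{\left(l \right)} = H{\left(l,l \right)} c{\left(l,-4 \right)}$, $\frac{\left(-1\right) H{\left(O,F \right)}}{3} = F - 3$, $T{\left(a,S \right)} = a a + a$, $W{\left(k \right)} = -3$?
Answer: $\sqrt{3165} \approx 56.258$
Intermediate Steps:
$T{\left(a,S \right)} = a + a^{2}$ ($T{\left(a,S \right)} = a^{2} + a = a + a^{2}$)
$H{\left(O,F \right)} = 9 - 3 F$ ($H{\left(O,F \right)} = - 3 \left(F - 3\right) = - 3 \left(-3 + F\right) = 9 - 3 F$)
$R{\left(b \right)} = 723 b$
$V{\left(l \right)} = 9 - 3 l$ ($V{\left(l \right)} = \left(9 - 3 l\right) 1 = 9 - 3 l$)
$\sqrt{V{\left(394 \right)} + R{\left(T{\left(W{\left(-4 \right)},14 \right)} \right)}} = \sqrt{\left(9 - 1182\right) + 723 \left(- 3 \left(1 - 3\right)\right)} = \sqrt{\left(9 - 1182\right) + 723 \left(\left(-3\right) \left(-2\right)\right)} = \sqrt{-1173 + 723 \cdot 6} = \sqrt{-1173 + 4338} = \sqrt{3165}$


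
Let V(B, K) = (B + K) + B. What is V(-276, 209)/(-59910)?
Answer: 343/59910 ≈ 0.0057253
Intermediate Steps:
V(B, K) = K + 2*B
V(-276, 209)/(-59910) = (209 + 2*(-276))/(-59910) = (209 - 552)*(-1/59910) = -343*(-1/59910) = 343/59910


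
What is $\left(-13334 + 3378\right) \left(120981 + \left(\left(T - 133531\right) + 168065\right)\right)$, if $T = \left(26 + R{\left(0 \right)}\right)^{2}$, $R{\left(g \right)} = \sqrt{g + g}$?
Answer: $-1555037596$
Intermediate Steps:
$R{\left(g \right)} = \sqrt{2} \sqrt{g}$ ($R{\left(g \right)} = \sqrt{2 g} = \sqrt{2} \sqrt{g}$)
$T = 676$ ($T = \left(26 + \sqrt{2} \sqrt{0}\right)^{2} = \left(26 + \sqrt{2} \cdot 0\right)^{2} = \left(26 + 0\right)^{2} = 26^{2} = 676$)
$\left(-13334 + 3378\right) \left(120981 + \left(\left(T - 133531\right) + 168065\right)\right) = \left(-13334 + 3378\right) \left(120981 + \left(\left(676 - 133531\right) + 168065\right)\right) = - 9956 \left(120981 + \left(-132855 + 168065\right)\right) = - 9956 \left(120981 + 35210\right) = \left(-9956\right) 156191 = -1555037596$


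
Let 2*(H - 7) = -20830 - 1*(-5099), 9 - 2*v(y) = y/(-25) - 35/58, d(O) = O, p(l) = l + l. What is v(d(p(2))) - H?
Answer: 22803807/2900 ≈ 7863.4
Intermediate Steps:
p(l) = 2*l
v(y) = 557/116 + y/50 (v(y) = 9/2 - (y/(-25) - 35/58)/2 = 9/2 - (y*(-1/25) - 35*1/58)/2 = 9/2 - (-y/25 - 35/58)/2 = 9/2 - (-35/58 - y/25)/2 = 9/2 + (35/116 + y/50) = 557/116 + y/50)
H = -15717/2 (H = 7 + (-20830 - 1*(-5099))/2 = 7 + (-20830 + 5099)/2 = 7 + (½)*(-15731) = 7 - 15731/2 = -15717/2 ≈ -7858.5)
v(d(p(2))) - H = (557/116 + (2*2)/50) - 1*(-15717/2) = (557/116 + (1/50)*4) + 15717/2 = (557/116 + 2/25) + 15717/2 = 14157/2900 + 15717/2 = 22803807/2900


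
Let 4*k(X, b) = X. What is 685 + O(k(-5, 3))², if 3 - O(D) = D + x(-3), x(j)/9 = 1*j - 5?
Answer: 103985/16 ≈ 6499.1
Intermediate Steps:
k(X, b) = X/4
x(j) = -45 + 9*j (x(j) = 9*(1*j - 5) = 9*(j - 5) = 9*(-5 + j) = -45 + 9*j)
O(D) = 75 - D (O(D) = 3 - (D + (-45 + 9*(-3))) = 3 - (D + (-45 - 27)) = 3 - (D - 72) = 3 - (-72 + D) = 3 + (72 - D) = 75 - D)
685 + O(k(-5, 3))² = 685 + (75 - (-5)/4)² = 685 + (75 - 1*(-5/4))² = 685 + (75 + 5/4)² = 685 + (305/4)² = 685 + 93025/16 = 103985/16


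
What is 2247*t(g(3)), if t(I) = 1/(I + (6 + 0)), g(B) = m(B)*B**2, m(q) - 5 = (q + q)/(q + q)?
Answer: 749/20 ≈ 37.450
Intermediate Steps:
m(q) = 6 (m(q) = 5 + (q + q)/(q + q) = 5 + (2*q)/((2*q)) = 5 + (2*q)*(1/(2*q)) = 5 + 1 = 6)
g(B) = 6*B**2
t(I) = 1/(6 + I) (t(I) = 1/(I + 6) = 1/(6 + I))
2247*t(g(3)) = 2247/(6 + 6*3**2) = 2247/(6 + 6*9) = 2247/(6 + 54) = 2247/60 = 2247*(1/60) = 749/20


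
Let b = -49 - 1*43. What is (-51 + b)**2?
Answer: 20449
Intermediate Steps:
b = -92 (b = -49 - 43 = -92)
(-51 + b)**2 = (-51 - 92)**2 = (-143)**2 = 20449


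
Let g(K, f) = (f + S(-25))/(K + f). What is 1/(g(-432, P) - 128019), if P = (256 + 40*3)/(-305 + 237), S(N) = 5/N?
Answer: -37190/4761026123 ≈ -7.8113e-6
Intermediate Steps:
P = -94/17 (P = (256 + 120)/(-68) = 376*(-1/68) = -94/17 ≈ -5.5294)
g(K, f) = (-⅕ + f)/(K + f) (g(K, f) = (f + 5/(-25))/(K + f) = (f + 5*(-1/25))/(K + f) = (f - ⅕)/(K + f) = (-⅕ + f)/(K + f))
1/(g(-432, P) - 128019) = 1/((-⅕ - 94/17)/(-432 - 94/17) - 128019) = 1/(-487/85/(-7438/17) - 128019) = 1/(-17/7438*(-487/85) - 128019) = 1/(487/37190 - 128019) = 1/(-4761026123/37190) = -37190/4761026123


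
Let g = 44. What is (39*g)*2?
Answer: 3432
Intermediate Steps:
(39*g)*2 = (39*44)*2 = 1716*2 = 3432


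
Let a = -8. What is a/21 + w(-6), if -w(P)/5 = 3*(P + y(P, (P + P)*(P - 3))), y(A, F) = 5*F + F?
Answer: -202238/21 ≈ -9630.4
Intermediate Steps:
y(A, F) = 6*F
w(P) = -15*P - 180*P*(-3 + P) (w(P) = -15*(P + 6*((P + P)*(P - 3))) = -15*(P + 6*((2*P)*(-3 + P))) = -15*(P + 6*(2*P*(-3 + P))) = -15*(P + 12*P*(-3 + P)) = -5*(3*P + 36*P*(-3 + P)) = -15*P - 180*P*(-3 + P))
a/21 + w(-6) = -8/21 + 15*(-6)*(35 - 12*(-6)) = (1/21)*(-8) + 15*(-6)*(35 + 72) = -8/21 + 15*(-6)*107 = -8/21 - 9630 = -202238/21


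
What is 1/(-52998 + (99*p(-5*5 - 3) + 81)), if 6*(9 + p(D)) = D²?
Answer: -1/40872 ≈ -2.4467e-5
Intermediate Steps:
p(D) = -9 + D²/6
1/(-52998 + (99*p(-5*5 - 3) + 81)) = 1/(-52998 + (99*(-9 + (-5*5 - 3)²/6) + 81)) = 1/(-52998 + (99*(-9 + (-25 - 3)²/6) + 81)) = 1/(-52998 + (99*(-9 + (⅙)*(-28)²) + 81)) = 1/(-52998 + (99*(-9 + (⅙)*784) + 81)) = 1/(-52998 + (99*(-9 + 392/3) + 81)) = 1/(-52998 + (99*(365/3) + 81)) = 1/(-52998 + (12045 + 81)) = 1/(-52998 + 12126) = 1/(-40872) = -1/40872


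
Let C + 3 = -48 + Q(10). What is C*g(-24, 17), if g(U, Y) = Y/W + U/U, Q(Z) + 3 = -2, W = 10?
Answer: -756/5 ≈ -151.20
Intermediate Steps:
Q(Z) = -5 (Q(Z) = -3 - 2 = -5)
g(U, Y) = 1 + Y/10 (g(U, Y) = Y/10 + U/U = Y*(⅒) + 1 = Y/10 + 1 = 1 + Y/10)
C = -56 (C = -3 + (-48 - 5) = -3 - 53 = -56)
C*g(-24, 17) = -56*(1 + (⅒)*17) = -56*(1 + 17/10) = -56*27/10 = -756/5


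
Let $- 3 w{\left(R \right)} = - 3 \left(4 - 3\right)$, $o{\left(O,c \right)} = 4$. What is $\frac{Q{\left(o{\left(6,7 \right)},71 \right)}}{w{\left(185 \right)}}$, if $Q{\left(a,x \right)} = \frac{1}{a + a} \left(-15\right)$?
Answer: $- \frac{15}{8} \approx -1.875$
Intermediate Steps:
$Q{\left(a,x \right)} = - \frac{15}{2 a}$ ($Q{\left(a,x \right)} = \frac{1}{2 a} \left(-15\right) = - \frac{15}{2 a}$)
$w{\left(R \right)} = 1$ ($w{\left(R \right)} = - \frac{\left(-3\right) \left(4 - 3\right)}{3} = - \frac{\left(-3\right) 1}{3} = \left(- \frac{1}{3}\right) \left(-3\right) = 1$)
$\frac{Q{\left(o{\left(6,7 \right)},71 \right)}}{w{\left(185 \right)}} = \frac{\left(- \frac{15}{2}\right) \frac{1}{4}}{1} = \left(- \frac{15}{2}\right) \frac{1}{4} \cdot 1 = \left(- \frac{15}{8}\right) 1 = - \frac{15}{8}$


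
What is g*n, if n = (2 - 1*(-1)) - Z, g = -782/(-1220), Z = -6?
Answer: 3519/610 ≈ 5.7689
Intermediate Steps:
g = 391/610 (g = -782*(-1/1220) = 391/610 ≈ 0.64098)
n = 9 (n = (2 - 1*(-1)) - 1*(-6) = (2 + 1) + 6 = 3 + 6 = 9)
g*n = (391/610)*9 = 3519/610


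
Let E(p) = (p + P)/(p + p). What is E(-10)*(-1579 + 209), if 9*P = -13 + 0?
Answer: -14111/18 ≈ -783.94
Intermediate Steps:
P = -13/9 (P = (-13 + 0)/9 = (1/9)*(-13) = -13/9 ≈ -1.4444)
E(p) = (-13/9 + p)/(2*p) (E(p) = (p - 13/9)/(p + p) = (-13/9 + p)/((2*p)) = (-13/9 + p)*(1/(2*p)) = (-13/9 + p)/(2*p))
E(-10)*(-1579 + 209) = ((1/18)*(-13 + 9*(-10))/(-10))*(-1579 + 209) = ((1/18)*(-1/10)*(-13 - 90))*(-1370) = ((1/18)*(-1/10)*(-103))*(-1370) = (103/180)*(-1370) = -14111/18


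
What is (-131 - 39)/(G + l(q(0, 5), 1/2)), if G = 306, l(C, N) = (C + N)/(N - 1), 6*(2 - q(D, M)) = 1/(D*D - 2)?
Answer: -204/361 ≈ -0.56510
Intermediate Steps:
q(D, M) = 2 - 1/(6*(-2 + D²)) (q(D, M) = 2 - 1/(6*(D*D - 2)) = 2 - 1/(6*(D² - 2)) = 2 - 1/(6*(-2 + D²)))
l(C, N) = (C + N)/(-1 + N)
(-131 - 39)/(G + l(q(0, 5), 1/2)) = (-131 - 39)/(306 + ((-25 + 12*0²)/(6*(-2 + 0²)) + 1/2)/(-1 + 1/2)) = -170/(306 + ((-25 + 12*0)/(6*(-2 + 0)) + ½)/(-1 + ½)) = -170/(306 + ((⅙)*(-25 + 0)/(-2) + ½)/(-½)) = -170/(306 - 2*((⅙)*(-½)*(-25) + ½)) = -170/(306 - 2*(25/12 + ½)) = -170/(306 - 2*31/12) = -170/(306 - 31/6) = -170/1805/6 = -170*6/1805 = -204/361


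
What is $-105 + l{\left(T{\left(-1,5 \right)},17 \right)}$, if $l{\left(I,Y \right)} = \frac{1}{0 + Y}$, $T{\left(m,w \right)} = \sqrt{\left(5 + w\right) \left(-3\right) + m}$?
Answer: $- \frac{1784}{17} \approx -104.94$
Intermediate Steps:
$T{\left(m,w \right)} = \sqrt{-15 + m - 3 w}$ ($T{\left(m,w \right)} = \sqrt{\left(-15 - 3 w\right) + m} = \sqrt{-15 + m - 3 w}$)
$l{\left(I,Y \right)} = \frac{1}{Y}$
$-105 + l{\left(T{\left(-1,5 \right)},17 \right)} = -105 + \frac{1}{17} = - \frac{1784}{17}$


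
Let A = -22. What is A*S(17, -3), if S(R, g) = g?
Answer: 66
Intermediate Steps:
A*S(17, -3) = -22*(-3) = 66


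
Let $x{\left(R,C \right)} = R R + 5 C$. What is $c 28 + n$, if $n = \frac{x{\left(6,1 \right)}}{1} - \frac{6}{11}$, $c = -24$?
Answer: $- \frac{6947}{11} \approx -631.54$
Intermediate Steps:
$x{\left(R,C \right)} = R^{2} + 5 C$
$n = \frac{445}{11}$ ($n = \frac{6^{2} + 5 \cdot 1}{1} - \frac{6}{11} = \left(36 + 5\right) 1 - \frac{6}{11} = 41 \cdot 1 - \frac{6}{11} = 41 - \frac{6}{11} = \frac{445}{11} \approx 40.455$)
$c 28 + n = \left(-24\right) 28 + \frac{445}{11} = -672 + \frac{445}{11} = - \frac{6947}{11}$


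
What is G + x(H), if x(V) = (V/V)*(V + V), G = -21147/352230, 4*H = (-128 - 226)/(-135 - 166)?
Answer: 18659821/35340410 ≈ 0.52800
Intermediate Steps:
H = 177/602 (H = ((-128 - 226)/(-135 - 166))/4 = (-354/(-301))/4 = (-354*(-1/301))/4 = (¼)*(354/301) = 177/602 ≈ 0.29402)
G = -7049/117410 (G = -21147*1/352230 = -7049/117410 ≈ -0.060037)
x(V) = 2*V (x(V) = 1*(2*V) = 2*V)
G + x(H) = -7049/117410 + 2*(177/602) = -7049/117410 + 177/301 = 18659821/35340410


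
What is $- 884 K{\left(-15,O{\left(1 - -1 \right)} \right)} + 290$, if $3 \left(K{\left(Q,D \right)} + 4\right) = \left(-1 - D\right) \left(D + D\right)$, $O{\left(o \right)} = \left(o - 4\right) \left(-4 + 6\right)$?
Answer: $10898$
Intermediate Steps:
$O{\left(o \right)} = -8 + 2 o$ ($O{\left(o \right)} = \left(-4 + o\right) 2 = -8 + 2 o$)
$K{\left(Q,D \right)} = -4 + \frac{2 D \left(-1 - D\right)}{3}$ ($K{\left(Q,D \right)} = -4 + \frac{\left(-1 - D\right) \left(D + D\right)}{3} = -4 + \frac{\left(-1 - D\right) 2 D}{3} = -4 + \frac{2 D \left(-1 - D\right)}{3}$)
$- 884 K{\left(-15,O{\left(1 - -1 \right)} \right)} + 290 = - 884 \left(-4 - \frac{2 \left(-8 + 2 \left(1 - -1\right)\right)}{3} - \frac{2 \left(-8 + 2 \left(1 - -1\right)\right)^{2}}{3}\right) + 290 = - 884 \left(-4 - \frac{2 \left(-8 + 2 \left(1 + 1\right)\right)}{3} - \frac{2 \left(-8 + 2 \left(1 + 1\right)\right)^{2}}{3}\right) + 290 = - 884 \left(-4 - \frac{2 \left(-8 + 2 \cdot 2\right)}{3} - \frac{2 \left(-8 + 2 \cdot 2\right)^{2}}{3}\right) + 290 = - 884 \left(-4 - \frac{2 \left(-8 + 4\right)}{3} - \frac{2 \left(-8 + 4\right)^{2}}{3}\right) + 290 = - 884 \left(-4 - - \frac{8}{3} - \frac{2 \left(-4\right)^{2}}{3}\right) + 290 = - 884 \left(-4 + \frac{8}{3} - \frac{32}{3}\right) + 290 = \left(-884\right) \left(-12\right) + 290 = 10608 + 290 = 10898$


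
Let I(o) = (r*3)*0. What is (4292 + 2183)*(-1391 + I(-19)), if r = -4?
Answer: -9006725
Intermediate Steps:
I(o) = 0 (I(o) = -4*3*0 = -12*0 = 0)
(4292 + 2183)*(-1391 + I(-19)) = (4292 + 2183)*(-1391 + 0) = 6475*(-1391) = -9006725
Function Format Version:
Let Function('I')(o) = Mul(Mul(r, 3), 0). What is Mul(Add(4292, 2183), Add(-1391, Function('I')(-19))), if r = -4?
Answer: -9006725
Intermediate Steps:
Function('I')(o) = 0 (Function('I')(o) = Mul(Mul(-4, 3), 0) = Mul(-12, 0) = 0)
Mul(Add(4292, 2183), Add(-1391, Function('I')(-19))) = Mul(Add(4292, 2183), Add(-1391, 0)) = Mul(6475, -1391) = -9006725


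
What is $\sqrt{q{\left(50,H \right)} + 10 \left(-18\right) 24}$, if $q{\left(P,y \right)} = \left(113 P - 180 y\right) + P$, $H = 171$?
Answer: $70 i \sqrt{6} \approx 171.46 i$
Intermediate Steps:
$q{\left(P,y \right)} = - 180 y + 114 P$ ($q{\left(P,y \right)} = \left(- 180 y + 113 P\right) + P = - 180 y + 114 P$)
$\sqrt{q{\left(50,H \right)} + 10 \left(-18\right) 24} = \sqrt{\left(\left(-180\right) 171 + 114 \cdot 50\right) + 10 \left(-18\right) 24} = \sqrt{\left(-30780 + 5700\right) - 4320} = \sqrt{-25080 - 4320} = \sqrt{-29400} = 70 i \sqrt{6}$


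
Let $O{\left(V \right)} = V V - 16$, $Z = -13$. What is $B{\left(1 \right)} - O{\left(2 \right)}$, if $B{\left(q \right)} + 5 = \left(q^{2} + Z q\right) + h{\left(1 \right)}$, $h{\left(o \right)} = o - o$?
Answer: $-5$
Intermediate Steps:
$h{\left(o \right)} = 0$
$O{\left(V \right)} = -16 + V^{2}$ ($O{\left(V \right)} = V^{2} - 16 = -16 + V^{2}$)
$B{\left(q \right)} = -5 + q^{2} - 13 q$ ($B{\left(q \right)} = -5 + \left(\left(q^{2} - 13 q\right) + 0\right) = -5 + \left(q^{2} - 13 q\right) = -5 + q^{2} - 13 q$)
$B{\left(1 \right)} - O{\left(2 \right)} = \left(-5 + 1^{2} - 13\right) - \left(-16 + 2^{2}\right) = \left(-5 + 1 - 13\right) - \left(-16 + 4\right) = -17 - -12 = -17 + 12 = -5$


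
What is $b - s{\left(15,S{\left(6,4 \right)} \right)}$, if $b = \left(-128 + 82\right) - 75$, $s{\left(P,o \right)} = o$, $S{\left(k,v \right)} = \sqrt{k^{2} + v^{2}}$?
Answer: $-121 - 2 \sqrt{13} \approx -128.21$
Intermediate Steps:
$b = -121$ ($b = -46 - 75 = -121$)
$b - s{\left(15,S{\left(6,4 \right)} \right)} = -121 - \sqrt{6^{2} + 4^{2}} = -121 - \sqrt{36 + 16} = -121 - \sqrt{52} = -121 - 2 \sqrt{13}$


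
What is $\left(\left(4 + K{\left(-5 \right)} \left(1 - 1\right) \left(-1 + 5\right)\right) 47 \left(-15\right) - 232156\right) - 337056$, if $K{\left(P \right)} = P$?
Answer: $-572032$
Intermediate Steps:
$\left(\left(4 + K{\left(-5 \right)} \left(1 - 1\right) \left(-1 + 5\right)\right) 47 \left(-15\right) - 232156\right) - 337056 = \left(\left(4 - 5 \left(1 - 1\right) \left(-1 + 5\right)\right) 47 \left(-15\right) - 232156\right) - 337056 = \left(\left(4 - 5 \cdot 0 \cdot 4\right) 47 \left(-15\right) - 232156\right) - 337056 = \left(\left(4 - 0\right) 47 \left(-15\right) - 232156\right) - 337056 = \left(\left(4 + 0\right) 47 \left(-15\right) - 232156\right) - 337056 = \left(4 \cdot 47 \left(-15\right) - 232156\right) - 337056 = \left(188 \left(-15\right) - 232156\right) - 337056 = \left(-2820 - 232156\right) - 337056 = -234976 - 337056 = -572032$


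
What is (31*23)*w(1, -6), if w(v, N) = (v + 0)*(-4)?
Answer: -2852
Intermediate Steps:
w(v, N) = -4*v (w(v, N) = v*(-4) = -4*v)
(31*23)*w(1, -6) = (31*23)*(-4*1) = 713*(-4) = -2852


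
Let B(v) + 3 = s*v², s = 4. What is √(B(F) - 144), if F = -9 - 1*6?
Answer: √753 ≈ 27.441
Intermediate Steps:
F = -15 (F = -9 - 6 = -15)
B(v) = -3 + 4*v²
√(B(F) - 144) = √((-3 + 4*(-15)²) - 144) = √((-3 + 4*225) - 144) = √((-3 + 900) - 144) = √(897 - 144) = √753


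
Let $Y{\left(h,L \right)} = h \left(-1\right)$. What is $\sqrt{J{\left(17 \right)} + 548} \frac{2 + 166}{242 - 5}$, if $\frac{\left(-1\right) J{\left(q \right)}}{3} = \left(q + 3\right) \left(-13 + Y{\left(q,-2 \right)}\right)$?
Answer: $\frac{112 \sqrt{587}}{79} \approx 34.349$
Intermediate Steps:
$Y{\left(h,L \right)} = - h$
$J{\left(q \right)} = - 3 \left(-13 - q\right) \left(3 + q\right)$ ($J{\left(q \right)} = - 3 \left(q + 3\right) \left(-13 - q\right) = - 3 \left(3 + q\right) \left(-13 - q\right) = - 3 \left(-13 - q\right) \left(3 + q\right)$)
$\sqrt{J{\left(17 \right)} + 548} \frac{2 + 166}{242 - 5} = \sqrt{\left(117 + 3 \cdot 17^{2} + 48 \cdot 17\right) + 548} \frac{2 + 166}{242 - 5} = \sqrt{\left(117 + 3 \cdot 289 + 816\right) + 548} \cdot \frac{168}{237} = \sqrt{\left(117 + 867 + 816\right) + 548} \cdot 168 \cdot \frac{1}{237} = \sqrt{1800 + 548} \cdot \frac{56}{79} = \sqrt{2348} \cdot \frac{56}{79} = 2 \sqrt{587} \cdot \frac{56}{79} = \frac{112 \sqrt{587}}{79}$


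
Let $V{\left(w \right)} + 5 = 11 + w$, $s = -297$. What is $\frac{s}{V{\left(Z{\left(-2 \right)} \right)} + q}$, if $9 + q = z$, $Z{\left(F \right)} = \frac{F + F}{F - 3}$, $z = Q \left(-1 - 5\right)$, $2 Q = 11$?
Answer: $\frac{135}{16} \approx 8.4375$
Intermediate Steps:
$Q = \frac{11}{2}$ ($Q = \frac{1}{2} \cdot 11 = \frac{11}{2} \approx 5.5$)
$z = -33$ ($z = \frac{11 \left(-1 - 5\right)}{2} = \frac{11}{2} \left(-6\right) = -33$)
$Z{\left(F \right)} = \frac{2 F}{-3 + F}$
$q = -42$ ($q = -9 - 33 = -42$)
$V{\left(w \right)} = 6 + w$ ($V{\left(w \right)} = -5 + \left(11 + w\right) = 6 + w$)
$\frac{s}{V{\left(Z{\left(-2 \right)} \right)} + q} = - \frac{297}{\left(6 + 2 \left(-2\right) \frac{1}{-3 - 2}\right) - 42} = - \frac{297}{\left(6 + 2 \left(-2\right) \frac{1}{-5}\right) - 42} = - \frac{297}{\left(6 + 2 \left(-2\right) \left(- \frac{1}{5}\right)\right) - 42} = - \frac{297}{\left(6 + \frac{4}{5}\right) - 42} = - \frac{297}{\frac{34}{5} - 42} = - \frac{297}{- \frac{176}{5}} = \left(-297\right) \left(- \frac{5}{176}\right) = \frac{135}{16}$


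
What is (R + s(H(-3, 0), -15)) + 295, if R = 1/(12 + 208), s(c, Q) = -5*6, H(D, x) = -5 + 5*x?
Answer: 58301/220 ≈ 265.00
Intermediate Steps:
s(c, Q) = -30
R = 1/220 ≈ 0.0045455
(R + s(H(-3, 0), -15)) + 295 = (1/220 - 30) + 295 = -6599/220 + 295 = 58301/220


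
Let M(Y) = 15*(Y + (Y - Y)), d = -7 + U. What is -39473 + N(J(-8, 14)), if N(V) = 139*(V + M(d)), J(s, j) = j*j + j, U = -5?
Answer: -35303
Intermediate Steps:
d = -12 (d = -7 - 5 = -12)
M(Y) = 15*Y (M(Y) = 15*(Y + 0) = 15*Y)
J(s, j) = j + j² (J(s, j) = j² + j = j + j²)
N(V) = -25020 + 139*V (N(V) = 139*(V + 15*(-12)) = 139*(V - 180) = 139*(-180 + V) = -25020 + 139*V)
-39473 + N(J(-8, 14)) = -39473 + (-25020 + 139*(14*(1 + 14))) = -39473 + (-25020 + 139*(14*15)) = -39473 + (-25020 + 139*210) = -39473 + (-25020 + 29190) = -39473 + 4170 = -35303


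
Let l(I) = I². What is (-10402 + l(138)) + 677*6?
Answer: 12704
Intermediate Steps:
(-10402 + l(138)) + 677*6 = (-10402 + 138²) + 677*6 = (-10402 + 19044) + 4062 = 8642 + 4062 = 12704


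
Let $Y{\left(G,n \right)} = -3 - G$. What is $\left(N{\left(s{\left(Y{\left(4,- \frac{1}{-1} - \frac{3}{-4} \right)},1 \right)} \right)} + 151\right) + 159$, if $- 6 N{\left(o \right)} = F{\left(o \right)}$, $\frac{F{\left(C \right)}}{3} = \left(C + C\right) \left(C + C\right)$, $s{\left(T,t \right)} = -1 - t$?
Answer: $302$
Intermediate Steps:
$F{\left(C \right)} = 12 C^{2}$ ($F{\left(C \right)} = 3 \left(C + C\right) \left(C + C\right) = 3 \cdot 2 C 2 C = 3 \cdot 4 C^{2} = 12 C^{2}$)
$N{\left(o \right)} = - 2 o^{2}$ ($N{\left(o \right)} = - \frac{12 o^{2}}{6} = - 2 o^{2}$)
$\left(N{\left(s{\left(Y{\left(4,- \frac{1}{-1} - \frac{3}{-4} \right)},1 \right)} \right)} + 151\right) + 159 = \left(- 2 \left(-1 - 1\right)^{2} + 151\right) + 159 = \left(- 2 \left(-2\right)^{2} + 151\right) + 159 = \left(\left(-2\right) 4 + 151\right) + 159 = \left(-8 + 151\right) + 159 = 143 + 159 = 302$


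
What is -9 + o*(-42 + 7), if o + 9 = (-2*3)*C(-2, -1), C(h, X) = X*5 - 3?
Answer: -1374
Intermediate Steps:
C(h, X) = -3 + 5*X (C(h, X) = 5*X - 3 = -3 + 5*X)
o = 39 (o = -9 + (-2*3)*(-3 + 5*(-1)) = -9 - 6*(-3 - 5) = -9 - 6*(-8) = -9 + 48 = 39)
-9 + o*(-42 + 7) = -9 + 39*(-42 + 7) = -9 + 39*(-35) = -9 - 1365 = -1374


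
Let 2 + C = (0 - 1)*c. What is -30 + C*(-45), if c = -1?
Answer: 15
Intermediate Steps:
C = -1 (C = -2 + (0 - 1)*(-1) = -2 - 1*(-1) = -2 + 1 = -1)
-30 + C*(-45) = -30 - 1*(-45) = -30 + 45 = 15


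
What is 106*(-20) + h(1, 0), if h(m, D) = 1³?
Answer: -2119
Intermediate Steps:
h(m, D) = 1
106*(-20) + h(1, 0) = 106*(-20) + 1 = -2120 + 1 = -2119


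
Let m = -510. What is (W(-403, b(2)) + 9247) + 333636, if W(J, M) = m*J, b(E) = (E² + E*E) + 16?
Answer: 548413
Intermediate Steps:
b(E) = 16 + 2*E² (b(E) = (E² + E²) + 16 = 2*E² + 16 = 16 + 2*E²)
W(J, M) = -510*J
(W(-403, b(2)) + 9247) + 333636 = (-510*(-403) + 9247) + 333636 = (205530 + 9247) + 333636 = 214777 + 333636 = 548413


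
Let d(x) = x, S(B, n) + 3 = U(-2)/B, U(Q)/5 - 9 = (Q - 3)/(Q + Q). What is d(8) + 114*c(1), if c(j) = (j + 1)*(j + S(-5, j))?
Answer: -2785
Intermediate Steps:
U(Q) = 45 + 5*(-3 + Q)/(2*Q) (U(Q) = 45 + 5*((Q - 3)/(Q + Q)) = 45 + 5*((-3 + Q)/((2*Q))) = 45 + 5*((-3 + Q)*(1/(2*Q))) = 45 + 5*((-3 + Q)/(2*Q)) = 45 + 5*(-3 + Q)/(2*Q))
S(B, n) = -3 + 205/(4*B) (S(B, n) = -3 + ((5/2)*(-3 + 19*(-2))/(-2))/B = -3 + ((5/2)*(-½)*(-3 - 38))/B = -3 + ((5/2)*(-½)*(-41))/B = -3 + 205/(4*B))
c(j) = (1 + j)*(-53/4 + j) (c(j) = (j + 1)*(j + (-3 + (205/4)/(-5))) = (1 + j)*(j + (-3 + (205/4)*(-⅕))) = (1 + j)*(j + (-3 - 41/4)) = (1 + j)*(j - 53/4) = (1 + j)*(-53/4 + j))
d(8) + 114*c(1) = 8 + 114*(-53/4 + 1² - 49/4*1) = 8 + 114*(-53/4 + 1 - 49/4) = 8 + 114*(-49/2) = 8 - 2793 = -2785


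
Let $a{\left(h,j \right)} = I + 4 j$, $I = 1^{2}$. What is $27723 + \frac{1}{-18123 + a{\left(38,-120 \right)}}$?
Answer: $\frac{515703245}{18602} \approx 27723.0$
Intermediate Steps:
$I = 1$
$a{\left(h,j \right)} = 1 + 4 j$
$27723 + \frac{1}{-18123 + a{\left(38,-120 \right)}} = 27723 + \frac{1}{-18123 + \left(1 + 4 \left(-120\right)\right)} = 27723 + \frac{1}{-18123 + \left(1 - 480\right)} = 27723 + \frac{1}{-18123 - 479} = 27723 + \frac{1}{-18602} = 27723 - \frac{1}{18602} = \frac{515703245}{18602}$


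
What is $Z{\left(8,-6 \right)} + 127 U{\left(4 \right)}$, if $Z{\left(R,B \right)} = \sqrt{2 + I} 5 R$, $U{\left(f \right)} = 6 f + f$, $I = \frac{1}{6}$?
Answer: $3556 + \frac{20 \sqrt{78}}{3} \approx 3614.9$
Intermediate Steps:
$I = \frac{1}{6} \approx 0.16667$
$U{\left(f \right)} = 7 f$
$Z{\left(R,B \right)} = \frac{5 R \sqrt{78}}{6}$ ($Z{\left(R,B \right)} = \sqrt{2 + \frac{1}{6}} \cdot 5 R = \sqrt{\frac{13}{6}} \cdot 5 R = \frac{\sqrt{78}}{6} \cdot 5 R = \frac{5 R \sqrt{78}}{6}$)
$Z{\left(8,-6 \right)} + 127 U{\left(4 \right)} = \frac{5}{6} \cdot 8 \sqrt{78} + 127 \cdot 7 \cdot 4 = \frac{20 \sqrt{78}}{3} + 127 \cdot 28 = \frac{20 \sqrt{78}}{3} + 3556 = 3556 + \frac{20 \sqrt{78}}{3}$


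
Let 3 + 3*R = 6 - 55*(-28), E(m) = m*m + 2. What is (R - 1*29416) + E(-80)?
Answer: -67499/3 ≈ -22500.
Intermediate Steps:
E(m) = 2 + m**2 (E(m) = m**2 + 2 = 2 + m**2)
R = 1543/3 (R = -1 + (6 - 55*(-28))/3 = -1 + (6 + 1540)/3 = -1 + (1/3)*1546 = -1 + 1546/3 = 1543/3 ≈ 514.33)
(R - 1*29416) + E(-80) = (1543/3 - 1*29416) + (2 + (-80)**2) = (1543/3 - 29416) + (2 + 6400) = -86705/3 + 6402 = -67499/3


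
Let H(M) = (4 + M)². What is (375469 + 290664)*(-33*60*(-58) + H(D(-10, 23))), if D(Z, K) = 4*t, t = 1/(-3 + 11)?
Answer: 306048811653/4 ≈ 7.6512e+10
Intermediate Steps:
t = ⅛ (t = 1/8 = ⅛ ≈ 0.12500)
D(Z, K) = ½ (D(Z, K) = 4*(⅛) = ½)
(375469 + 290664)*(-33*60*(-58) + H(D(-10, 23))) = (375469 + 290664)*(-33*60*(-58) + (4 + ½)²) = 666133*(-1980*(-58) + (9/2)²) = 666133*(114840 + 81/4) = 666133*(459441/4) = 306048811653/4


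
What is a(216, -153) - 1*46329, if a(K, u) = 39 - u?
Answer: -46137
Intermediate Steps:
a(216, -153) - 1*46329 = (39 - 1*(-153)) - 1*46329 = (39 + 153) - 46329 = 192 - 46329 = -46137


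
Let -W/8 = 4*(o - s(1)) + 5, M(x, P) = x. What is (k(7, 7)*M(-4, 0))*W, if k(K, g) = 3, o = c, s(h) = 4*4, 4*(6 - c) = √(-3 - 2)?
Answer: -3360 - 96*I*√5 ≈ -3360.0 - 214.66*I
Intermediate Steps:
c = 6 - I*√5/4 (c = 6 - √(-3 - 2)/4 = 6 - I*√5/4 ≈ 6.0 - 0.55902*I)
s(h) = 16
o = 6 - I*√5/4 ≈ 6.0 - 0.55902*I
W = 280 + 8*I*√5 (W = -8*(4*((6 - I*√5/4) - 1*16) + 5) = -8*(4*((6 - I*√5/4) - 16) + 5) = -8*(4*(-10 - I*√5/4) + 5) = -8*((-40 - I*√5) + 5) = -8*(-35 - I*√5) = 280 + 8*I*√5 ≈ 280.0 + 17.889*I)
(k(7, 7)*M(-4, 0))*W = (3*(-4))*(280 + 8*I*√5) = -12*(280 + 8*I*√5) = -3360 - 96*I*√5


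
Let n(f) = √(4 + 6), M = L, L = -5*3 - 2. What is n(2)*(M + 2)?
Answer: -15*√10 ≈ -47.434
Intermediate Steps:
L = -17 (L = -15 - 2 = -17)
M = -17
n(f) = √10
n(2)*(M + 2) = √10*(-17 + 2) = √10*(-15) = -15*√10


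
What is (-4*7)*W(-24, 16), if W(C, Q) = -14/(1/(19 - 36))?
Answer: -6664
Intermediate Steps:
W(C, Q) = 238 (W(C, Q) = -14/(1/(-17)) = -14/(-1/17) = -14*(-17) = 238)
(-4*7)*W(-24, 16) = -4*7*238 = -28*238 = -6664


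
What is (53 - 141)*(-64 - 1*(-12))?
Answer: 4576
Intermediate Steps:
(53 - 141)*(-64 - 1*(-12)) = -88*(-64 + 12) = -88*(-52) = 4576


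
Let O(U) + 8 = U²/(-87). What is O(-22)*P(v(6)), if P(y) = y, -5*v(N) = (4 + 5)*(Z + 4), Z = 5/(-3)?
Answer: 1652/29 ≈ 56.966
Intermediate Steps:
Z = -5/3 (Z = 5*(-⅓) = -5/3 ≈ -1.6667)
v(N) = -21/5 (v(N) = -(4 + 5)*(-5/3 + 4)/5 = -9*7/(5*3) = -⅕*21 = -21/5)
O(U) = -8 - U²/87 (O(U) = -8 + U²/(-87) = -8 + U²*(-1/87) = -8 - U²/87)
O(-22)*P(v(6)) = (-8 - 1/87*(-22)²)*(-21/5) = (-8 - 1/87*484)*(-21/5) = (-8 - 484/87)*(-21/5) = -1180/87*(-21/5) = 1652/29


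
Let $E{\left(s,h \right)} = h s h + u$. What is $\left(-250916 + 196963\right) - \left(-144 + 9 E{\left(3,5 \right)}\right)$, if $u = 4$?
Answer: $-54520$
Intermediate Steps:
$E{\left(s,h \right)} = 4 + s h^{2}$ ($E{\left(s,h \right)} = h s h + 4 = s h^{2} + 4 = 4 + s h^{2}$)
$\left(-250916 + 196963\right) - \left(-144 + 9 E{\left(3,5 \right)}\right) = \left(-250916 + 196963\right) - \left(-144 + 9 \left(4 + 3 \cdot 5^{2}\right)\right) = -53953 + \left(- 9 \left(4 + 3 \cdot 25\right) + 144\right) = -53953 + \left(- 9 \left(4 + 75\right) + 144\right) = -53953 + \left(\left(-9\right) 79 + 144\right) = -53953 + \left(-711 + 144\right) = -53953 - 567 = -54520$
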